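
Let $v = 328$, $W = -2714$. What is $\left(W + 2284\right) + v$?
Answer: $-102$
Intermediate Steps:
$\left(W + 2284\right) + v = \left(-2714 + 2284\right) + 328 = -430 + 328 = -102$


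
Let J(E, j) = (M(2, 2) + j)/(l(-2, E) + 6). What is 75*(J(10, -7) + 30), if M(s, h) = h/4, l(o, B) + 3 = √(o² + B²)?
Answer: 86085/38 - 195*√26/19 ≈ 2213.1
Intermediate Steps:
l(o, B) = -3 + √(B² + o²) (l(o, B) = -3 + √(o² + B²) = -3 + √(B² + o²))
M(s, h) = h/4 (M(s, h) = h*(¼) = h/4)
J(E, j) = (½ + j)/(3 + √(4 + E²)) (J(E, j) = ((¼)*2 + j)/((-3 + √(E² + (-2)²)) + 6) = (½ + j)/((-3 + √(E² + 4)) + 6) = (½ + j)/((-3 + √(4 + E²)) + 6) = (½ + j)/(3 + √(4 + E²)))
75*(J(10, -7) + 30) = 75*((½ - 7)/(3 + √(4 + 10²)) + 30) = 75*(-13/2/(3 + √(4 + 100)) + 30) = 75*(-13/2/(3 + √104) + 30) = 75*(-13/2/(3 + 2*√26) + 30) = 75*(-13/(2*(3 + 2*√26)) + 30) = 75*(30 - 13/(2*(3 + 2*√26))) = 2250 - 975/(2*(3 + 2*√26))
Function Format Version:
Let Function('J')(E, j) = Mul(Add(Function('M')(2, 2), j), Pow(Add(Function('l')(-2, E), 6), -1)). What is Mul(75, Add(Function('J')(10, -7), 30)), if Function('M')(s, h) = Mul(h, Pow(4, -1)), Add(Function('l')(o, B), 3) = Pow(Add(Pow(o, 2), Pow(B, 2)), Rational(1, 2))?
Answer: Add(Rational(86085, 38), Mul(Rational(-195, 19), Pow(26, Rational(1, 2)))) ≈ 2213.1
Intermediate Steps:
Function('l')(o, B) = Add(-3, Pow(Add(Pow(B, 2), Pow(o, 2)), Rational(1, 2))) (Function('l')(o, B) = Add(-3, Pow(Add(Pow(o, 2), Pow(B, 2)), Rational(1, 2))) = Add(-3, Pow(Add(Pow(B, 2), Pow(o, 2)), Rational(1, 2))))
Function('M')(s, h) = Mul(Rational(1, 4), h) (Function('M')(s, h) = Mul(h, Rational(1, 4)) = Mul(Rational(1, 4), h))
Function('J')(E, j) = Mul(Pow(Add(3, Pow(Add(4, Pow(E, 2)), Rational(1, 2))), -1), Add(Rational(1, 2), j)) (Function('J')(E, j) = Mul(Add(Mul(Rational(1, 4), 2), j), Pow(Add(Add(-3, Pow(Add(Pow(E, 2), Pow(-2, 2)), Rational(1, 2))), 6), -1)) = Mul(Add(Rational(1, 2), j), Pow(Add(Add(-3, Pow(Add(Pow(E, 2), 4), Rational(1, 2))), 6), -1)) = Mul(Add(Rational(1, 2), j), Pow(Add(Add(-3, Pow(Add(4, Pow(E, 2)), Rational(1, 2))), 6), -1)) = Mul(Add(Rational(1, 2), j), Pow(Add(3, Pow(Add(4, Pow(E, 2)), Rational(1, 2))), -1)) = Mul(Pow(Add(3, Pow(Add(4, Pow(E, 2)), Rational(1, 2))), -1), Add(Rational(1, 2), j)))
Mul(75, Add(Function('J')(10, -7), 30)) = Mul(75, Add(Mul(Pow(Add(3, Pow(Add(4, Pow(10, 2)), Rational(1, 2))), -1), Add(Rational(1, 2), -7)), 30)) = Mul(75, Add(Mul(Pow(Add(3, Pow(Add(4, 100), Rational(1, 2))), -1), Rational(-13, 2)), 30)) = Mul(75, Add(Mul(Pow(Add(3, Pow(104, Rational(1, 2))), -1), Rational(-13, 2)), 30)) = Mul(75, Add(Mul(Pow(Add(3, Mul(2, Pow(26, Rational(1, 2)))), -1), Rational(-13, 2)), 30)) = Mul(75, Add(Mul(Rational(-13, 2), Pow(Add(3, Mul(2, Pow(26, Rational(1, 2)))), -1)), 30)) = Mul(75, Add(30, Mul(Rational(-13, 2), Pow(Add(3, Mul(2, Pow(26, Rational(1, 2)))), -1)))) = Add(2250, Mul(Rational(-975, 2), Pow(Add(3, Mul(2, Pow(26, Rational(1, 2)))), -1)))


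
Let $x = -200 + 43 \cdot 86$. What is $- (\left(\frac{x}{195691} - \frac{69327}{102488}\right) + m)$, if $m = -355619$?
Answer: $\frac{7132300478136685}{20055979208} \approx 3.5562 \cdot 10^{5}$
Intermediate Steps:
$x = 3498$ ($x = -200 + 3698 = 3498$)
$- (\left(\frac{x}{195691} - \frac{69327}{102488}\right) + m) = - (\left(\frac{3498}{195691} - \frac{69327}{102488}\right) - 355619) = - (- \frac{13208166933}{20055979208} - 355619) = \left(-1\right) \left(- \frac{7132300478136685}{20055979208}\right) = \frac{7132300478136685}{20055979208}$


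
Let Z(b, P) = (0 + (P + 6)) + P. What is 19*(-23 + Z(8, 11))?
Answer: 95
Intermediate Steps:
Z(b, P) = 6 + 2*P (Z(b, P) = (0 + (6 + P)) + P = (6 + P) + P = 6 + 2*P)
19*(-23 + Z(8, 11)) = 19*(-23 + (6 + 2*11)) = 19*(-23 + (6 + 22)) = 19*(-23 + 28) = 19*5 = 95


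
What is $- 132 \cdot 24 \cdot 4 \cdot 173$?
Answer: $-2192256$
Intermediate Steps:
$- 132 \cdot 24 \cdot 4 \cdot 173 = \left(-132\right) 96 \cdot 173 = \left(-12672\right) 173 = -2192256$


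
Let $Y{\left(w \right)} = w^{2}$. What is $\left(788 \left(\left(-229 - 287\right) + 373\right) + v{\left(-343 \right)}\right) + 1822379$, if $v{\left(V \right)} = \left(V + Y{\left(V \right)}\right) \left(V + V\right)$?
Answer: $-78762221$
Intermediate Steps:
$v{\left(V \right)} = 2 V \left(V + V^{2}\right)$ ($v{\left(V \right)} = \left(V + V^{2}\right) \left(V + V\right) = \left(V + V^{2}\right) 2 V = 2 V \left(V + V^{2}\right)$)
$\left(788 \left(\left(-229 - 287\right) + 373\right) + v{\left(-343 \right)}\right) + 1822379 = \left(788 \left(\left(-229 - 287\right) + 373\right) + 2 \left(-343\right)^{2} \left(1 - 343\right)\right) + 1822379 = \left(788 \left(\left(-229 - 287\right) + 373\right) + 2 \cdot 117649 \left(-342\right)\right) + 1822379 = \left(788 \left(-516 + 373\right) - 80471916\right) + 1822379 = \left(788 \left(-143\right) - 80471916\right) + 1822379 = \left(-112684 - 80471916\right) + 1822379 = -80584600 + 1822379 = -78762221$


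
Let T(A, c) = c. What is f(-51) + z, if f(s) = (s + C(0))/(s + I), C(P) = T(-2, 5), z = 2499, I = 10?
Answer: 102505/41 ≈ 2500.1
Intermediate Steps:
C(P) = 5
f(s) = (5 + s)/(10 + s) (f(s) = (s + 5)/(s + 10) = (5 + s)/(10 + s))
f(-51) + z = (5 - 51)/(10 - 51) + 2499 = -46/(-41) + 2499 = -1/41*(-46) + 2499 = 46/41 + 2499 = 102505/41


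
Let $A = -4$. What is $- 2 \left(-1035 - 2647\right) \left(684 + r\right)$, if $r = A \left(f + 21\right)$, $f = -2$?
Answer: $4477312$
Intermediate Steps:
$r = -76$ ($r = - 4 \left(-2 + 21\right) = \left(-4\right) 19 = -76$)
$- 2 \left(-1035 - 2647\right) \left(684 + r\right) = - 2 \left(-1035 - 2647\right) \left(684 - 76\right) = - 2 \left(\left(-3682\right) 608\right) = \left(-2\right) \left(-2238656\right) = 4477312$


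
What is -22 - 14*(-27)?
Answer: 356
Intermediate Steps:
-22 - 14*(-27) = -22 + 378 = 356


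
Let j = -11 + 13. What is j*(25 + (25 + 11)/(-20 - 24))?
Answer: 532/11 ≈ 48.364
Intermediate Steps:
j = 2
j*(25 + (25 + 11)/(-20 - 24)) = 2*(25 + (25 + 11)/(-20 - 24)) = 2*(25 + 36/(-44)) = 2*(25 + 36*(-1/44)) = 2*(25 - 9/11) = 2*(266/11) = 532/11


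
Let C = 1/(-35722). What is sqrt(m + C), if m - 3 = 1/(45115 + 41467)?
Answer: sqrt(1793600229966924838)/773220551 ≈ 1.7320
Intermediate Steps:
C = -1/35722 ≈ -2.7994e-5
m = 259747/86582 (m = 3 + 1/(45115 + 41467) = 3 + 1/86582 = 259747/86582 ≈ 3.0000)
sqrt(m + C) = sqrt(259747/86582 - 1/35722) = sqrt(2319648938/773220551) = sqrt(1793600229966924838)/773220551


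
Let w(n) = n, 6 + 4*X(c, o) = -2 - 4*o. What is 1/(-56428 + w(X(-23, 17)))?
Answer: -1/56447 ≈ -1.7716e-5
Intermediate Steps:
X(c, o) = -2 - o (X(c, o) = -3/2 + (-2 - 4*o)/4 = -3/2 + (-½ - o) = -2 - o)
1/(-56428 + w(X(-23, 17))) = 1/(-56428 + (-2 - 1*17)) = 1/(-56428 + (-2 - 17)) = 1/(-56428 - 19) = 1/(-56447) = -1/56447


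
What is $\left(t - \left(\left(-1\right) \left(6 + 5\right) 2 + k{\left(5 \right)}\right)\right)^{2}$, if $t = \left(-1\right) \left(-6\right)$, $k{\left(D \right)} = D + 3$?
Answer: $400$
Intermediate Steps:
$k{\left(D \right)} = 3 + D$
$t = 6$
$\left(t - \left(\left(-1\right) \left(6 + 5\right) 2 + k{\left(5 \right)}\right)\right)^{2} = \left(6 + \left(\left(6 + 5\right) 2 - \left(3 + 5\right)\right)\right)^{2} = \left(6 + \left(11 \cdot 2 - 8\right)\right)^{2} = \left(6 + \left(22 - 8\right)\right)^{2} = \left(6 + 14\right)^{2} = 20^{2} = 400$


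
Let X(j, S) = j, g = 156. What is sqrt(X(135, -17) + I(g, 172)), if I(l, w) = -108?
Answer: 3*sqrt(3) ≈ 5.1962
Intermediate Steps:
sqrt(X(135, -17) + I(g, 172)) = sqrt(135 - 108) = sqrt(27) = 3*sqrt(3)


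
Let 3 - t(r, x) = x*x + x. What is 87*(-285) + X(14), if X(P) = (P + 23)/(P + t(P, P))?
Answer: -4785472/193 ≈ -24795.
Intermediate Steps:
t(r, x) = 3 - x - x² (t(r, x) = 3 - (x*x + x) = 3 - (x² + x) = 3 - (x + x²) = 3 + (-x - x²) = 3 - x - x²)
X(P) = (23 + P)/(3 - P²) (X(P) = (P + 23)/(P + (3 - P - P²)) = (23 + P)/(3 - P²))
87*(-285) + X(14) = 87*(-285) + (-23 - 1*14)/(-3 + 14²) = -24795 + (-23 - 14)/(-3 + 196) = -24795 - 37/193 = -4785472/193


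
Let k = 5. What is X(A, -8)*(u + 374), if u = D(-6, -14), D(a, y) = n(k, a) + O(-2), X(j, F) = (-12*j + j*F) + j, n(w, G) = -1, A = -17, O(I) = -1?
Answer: 120156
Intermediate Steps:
X(j, F) = -11*j + F*j (X(j, F) = (-12*j + F*j) + j = -11*j + F*j)
D(a, y) = -2 (D(a, y) = -1 - 1 = -2)
u = -2
X(A, -8)*(u + 374) = (-17*(-11 - 8))*(-2 + 374) = -17*(-19)*372 = 323*372 = 120156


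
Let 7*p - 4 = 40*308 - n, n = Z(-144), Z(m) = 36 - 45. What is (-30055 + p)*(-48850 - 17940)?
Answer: 13227893080/7 ≈ 1.8897e+9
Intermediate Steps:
Z(m) = -9
n = -9
p = 12333/7 (p = 4/7 + (40*308 - 1*(-9))/7 = 4/7 + (12320 + 9)/7 = 4/7 + (⅐)*12329 = 4/7 + 12329/7 = 12333/7 ≈ 1761.9)
(-30055 + p)*(-48850 - 17940) = (-30055 + 12333/7)*(-48850 - 17940) = -198052/7*(-66790) = 13227893080/7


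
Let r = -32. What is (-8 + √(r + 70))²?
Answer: (8 - √38)² ≈ 3.3694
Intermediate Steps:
(-8 + √(r + 70))² = (-8 + √(-32 + 70))² = (-8 + √38)²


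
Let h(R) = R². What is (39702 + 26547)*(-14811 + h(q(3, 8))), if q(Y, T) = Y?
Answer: -980617698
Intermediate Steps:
(39702 + 26547)*(-14811 + h(q(3, 8))) = (39702 + 26547)*(-14811 + 3²) = 66249*(-14811 + 9) = 66249*(-14802) = -980617698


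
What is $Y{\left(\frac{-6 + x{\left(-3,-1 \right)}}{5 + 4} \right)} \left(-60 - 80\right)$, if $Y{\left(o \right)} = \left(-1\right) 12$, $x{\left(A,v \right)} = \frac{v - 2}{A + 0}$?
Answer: $1680$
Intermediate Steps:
$x{\left(A,v \right)} = \frac{-2 + v}{A}$
$Y{\left(o \right)} = -12$
$Y{\left(\frac{-6 + x{\left(-3,-1 \right)}}{5 + 4} \right)} \left(-60 - 80\right) = - 12 \left(-60 - 80\right) = \left(-12\right) \left(-140\right) = 1680$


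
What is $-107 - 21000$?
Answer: $-21107$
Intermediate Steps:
$-107 - 21000 = -21107$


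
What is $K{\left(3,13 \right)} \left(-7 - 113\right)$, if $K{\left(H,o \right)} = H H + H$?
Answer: $-1440$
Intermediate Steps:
$K{\left(H,o \right)} = H + H^{2}$ ($K{\left(H,o \right)} = H^{2} + H = H + H^{2}$)
$K{\left(3,13 \right)} \left(-7 - 113\right) = 3 \left(1 + 3\right) \left(-7 - 113\right) = 3 \cdot 4 \left(-120\right) = 12 \left(-120\right) = -1440$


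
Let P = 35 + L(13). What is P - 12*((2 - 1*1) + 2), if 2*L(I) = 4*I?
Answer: 25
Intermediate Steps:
L(I) = 2*I (L(I) = (4*I)/2 = 2*I)
P = 61 (P = 35 + 2*13 = 35 + 26 = 61)
P - 12*((2 - 1*1) + 2) = 61 - 12*((2 - 1*1) + 2) = 61 - 12*((2 - 1) + 2) = 61 - 12*(1 + 2) = 61 - 12*3 = 61 - 1*36 = 61 - 36 = 25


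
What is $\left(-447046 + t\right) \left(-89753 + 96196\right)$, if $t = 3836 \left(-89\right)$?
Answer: $-5079983350$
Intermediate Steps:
$t = -341404$
$\left(-447046 + t\right) \left(-89753 + 96196\right) = \left(-447046 - 341404\right) \left(-89753 + 96196\right) = \left(-788450\right) 6443 = -5079983350$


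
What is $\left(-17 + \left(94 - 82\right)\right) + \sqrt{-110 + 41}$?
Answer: $-5 + i \sqrt{69} \approx -5.0 + 8.3066 i$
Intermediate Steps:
$\left(-17 + \left(94 - 82\right)\right) + \sqrt{-110 + 41} = \left(-17 + \left(94 - 82\right)\right) + \sqrt{-69} = \left(-17 + 12\right) + i \sqrt{69} = -5 + i \sqrt{69}$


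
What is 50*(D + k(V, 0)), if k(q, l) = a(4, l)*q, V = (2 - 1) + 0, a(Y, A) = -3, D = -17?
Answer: -1000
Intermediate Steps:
V = 1 (V = 1 + 0 = 1)
k(q, l) = -3*q
50*(D + k(V, 0)) = 50*(-17 - 3*1) = 50*(-17 - 3) = 50*(-20) = -1000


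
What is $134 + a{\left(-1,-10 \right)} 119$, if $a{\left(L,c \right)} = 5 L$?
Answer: $-461$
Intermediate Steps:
$134 + a{\left(-1,-10 \right)} 119 = 134 + 5 \left(-1\right) 119 = 134 - 595 = -461$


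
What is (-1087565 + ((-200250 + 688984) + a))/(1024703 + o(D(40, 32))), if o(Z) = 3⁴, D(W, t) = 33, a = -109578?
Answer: -708409/1024784 ≈ -0.69128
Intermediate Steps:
o(Z) = 81
(-1087565 + ((-200250 + 688984) + a))/(1024703 + o(D(40, 32))) = (-1087565 + ((-200250 + 688984) - 109578))/(1024703 + 81) = (-1087565 + (488734 - 109578))/1024784 = (-1087565 + 379156)*(1/1024784) = -708409*1/1024784 = -708409/1024784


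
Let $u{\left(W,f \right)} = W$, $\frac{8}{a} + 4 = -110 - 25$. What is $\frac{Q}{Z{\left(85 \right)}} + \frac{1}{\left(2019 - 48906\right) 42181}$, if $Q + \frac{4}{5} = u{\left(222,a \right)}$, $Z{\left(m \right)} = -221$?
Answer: $- \frac{2187381046087}{2185403304435} \approx -1.0009$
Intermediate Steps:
$a = - \frac{8}{139}$ ($a = \frac{8}{-4 - 135} = \frac{8}{-139} = 8 \left(- \frac{1}{139}\right) = - \frac{8}{139} \approx -0.057554$)
$Q = \frac{1106}{5}$ ($Q = - \frac{4}{5} + 222 = \frac{1106}{5} \approx 221.2$)
$\frac{Q}{Z{\left(85 \right)}} + \frac{1}{\left(2019 - 48906\right) 42181} = \frac{1106}{5 \left(-221\right)} + \frac{1}{\left(2019 - 48906\right) 42181} = \frac{1106}{5} \left(- \frac{1}{221}\right) + \frac{1}{-46887} \cdot \frac{1}{42181} = - \frac{1106}{1105} - \frac{1}{1977740547} = - \frac{2187381046087}{2185403304435}$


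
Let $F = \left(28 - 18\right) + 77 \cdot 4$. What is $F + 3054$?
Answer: $3372$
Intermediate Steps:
$F = 318$ ($F = 10 + 308 = 318$)
$F + 3054 = 318 + 3054 = 3372$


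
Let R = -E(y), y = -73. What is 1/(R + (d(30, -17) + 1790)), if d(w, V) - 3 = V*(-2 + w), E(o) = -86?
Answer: 1/1403 ≈ 0.00071276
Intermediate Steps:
d(w, V) = 3 + V*(-2 + w)
R = 86 (R = -1*(-86) = 86)
1/(R + (d(30, -17) + 1790)) = 1/(86 + ((3 - 2*(-17) - 17*30) + 1790)) = 1/(86 + ((3 + 34 - 510) + 1790)) = 1/(86 + (-473 + 1790)) = 1/(86 + 1317) = 1/1403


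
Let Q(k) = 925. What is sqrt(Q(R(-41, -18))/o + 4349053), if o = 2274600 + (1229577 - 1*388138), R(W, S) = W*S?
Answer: 2*sqrt(10556998945824697422)/3116039 ≈ 2085.4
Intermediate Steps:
R(W, S) = S*W
o = 3116039 (o = 2274600 + (1229577 - 388138) = 2274600 + 841439 = 3116039)
sqrt(Q(R(-41, -18))/o + 4349053) = sqrt(925/3116039 + 4349053) = sqrt(13551818761992/3116039) = 2*sqrt(10556998945824697422)/3116039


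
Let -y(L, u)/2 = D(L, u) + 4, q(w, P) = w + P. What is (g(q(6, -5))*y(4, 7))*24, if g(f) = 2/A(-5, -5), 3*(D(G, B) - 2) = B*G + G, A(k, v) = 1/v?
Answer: 8000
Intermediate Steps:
q(w, P) = P + w
D(G, B) = 2 + G/3 + B*G/3 (D(G, B) = 2 + (B*G + G)/3 = 2 + (G + B*G)/3 = 2 + (G/3 + B*G/3) = 2 + G/3 + B*G/3)
y(L, u) = -12 - 2*L/3 - 2*L*u/3 (y(L, u) = -2*((2 + L/3 + u*L/3) + 4) = -2*((2 + L/3 + L*u/3) + 4) = -2*(6 + L/3 + L*u/3) = -12 - 2*L/3 - 2*L*u/3)
g(f) = -10 (g(f) = 2/(1/(-5)) = 2/(-⅕) = 2*(-5) = -10)
(g(q(6, -5))*y(4, 7))*24 = -10*(-12 - ⅔*4 - ⅔*4*7)*24 = -10*(-12 - 8/3 - 56/3)*24 = -10*(-100/3)*24 = (1000/3)*24 = 8000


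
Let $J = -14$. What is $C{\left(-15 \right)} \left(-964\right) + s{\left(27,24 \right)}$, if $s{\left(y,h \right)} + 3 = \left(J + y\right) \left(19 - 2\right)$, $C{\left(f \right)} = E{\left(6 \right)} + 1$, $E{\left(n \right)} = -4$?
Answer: $3110$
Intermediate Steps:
$C{\left(f \right)} = -3$ ($C{\left(f \right)} = -4 + 1 = -3$)
$s{\left(y,h \right)} = -241 + 17 y$ ($s{\left(y,h \right)} = -3 + \left(-14 + y\right) \left(19 - 2\right) = -3 + \left(-14 + y\right) 17 = -3 + \left(-238 + 17 y\right) = -241 + 17 y$)
$C{\left(-15 \right)} \left(-964\right) + s{\left(27,24 \right)} = \left(-3\right) \left(-964\right) + \left(-241 + 17 \cdot 27\right) = 2892 + \left(-241 + 459\right) = 2892 + 218 = 3110$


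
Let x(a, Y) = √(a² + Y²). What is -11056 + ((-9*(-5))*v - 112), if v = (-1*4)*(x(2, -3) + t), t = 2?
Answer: -11528 - 180*√13 ≈ -12177.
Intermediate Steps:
x(a, Y) = √(Y² + a²)
v = -8 - 4*√13 (v = (-1*4)*(√((-3)² + 2²) + 2) = -4*(√(9 + 4) + 2) = -4*(√13 + 2) = -4*(2 + √13) = -8 - 4*√13 ≈ -22.422)
-11056 + ((-9*(-5))*v - 112) = -11056 + ((-9*(-5))*(-8 - 4*√13) - 112) = -11056 + (45*(-8 - 4*√13) - 112) = -11056 + ((-360 - 180*√13) - 112) = -11056 + (-472 - 180*√13) = -11528 - 180*√13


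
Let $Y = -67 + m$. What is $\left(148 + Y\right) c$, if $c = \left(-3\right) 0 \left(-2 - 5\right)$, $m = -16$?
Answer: $0$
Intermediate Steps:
$c = 0$ ($c = 0 \left(-7\right) = 0$)
$Y = -83$ ($Y = -67 - 16 = -83$)
$\left(148 + Y\right) c = \left(148 - 83\right) 0 = 65 \cdot 0 = 0$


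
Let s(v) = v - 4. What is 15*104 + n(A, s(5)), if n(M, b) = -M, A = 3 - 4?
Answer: 1561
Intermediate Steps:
s(v) = -4 + v
A = -1
15*104 + n(A, s(5)) = 15*104 - 1*(-1) = 1560 + 1 = 1561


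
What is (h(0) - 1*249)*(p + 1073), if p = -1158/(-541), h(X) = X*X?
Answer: -144831099/541 ≈ -2.6771e+5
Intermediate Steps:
h(X) = X²
p = 1158/541 (p = -1158*(-1/541) = 1158/541 ≈ 2.1405)
(h(0) - 1*249)*(p + 1073) = (0² - 1*249)*(1158/541 + 1073) = (0 - 249)*(581651/541) = -249*581651/541 = -144831099/541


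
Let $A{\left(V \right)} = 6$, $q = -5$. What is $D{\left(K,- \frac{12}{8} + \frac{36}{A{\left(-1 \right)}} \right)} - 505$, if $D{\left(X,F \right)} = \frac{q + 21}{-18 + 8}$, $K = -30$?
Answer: $- \frac{2533}{5} \approx -506.6$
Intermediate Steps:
$D{\left(X,F \right)} = - \frac{8}{5}$ ($D{\left(X,F \right)} = \frac{-5 + 21}{-18 + 8} = \frac{16}{-10} = 16 \left(- \frac{1}{10}\right) = - \frac{8}{5}$)
$D{\left(K,- \frac{12}{8} + \frac{36}{A{\left(-1 \right)}} \right)} - 505 = - \frac{8}{5} - 505 = - \frac{2533}{5}$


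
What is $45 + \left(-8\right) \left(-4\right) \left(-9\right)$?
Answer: $-243$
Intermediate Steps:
$45 + \left(-8\right) \left(-4\right) \left(-9\right) = 45 + 32 \left(-9\right) = 45 - 288 = -243$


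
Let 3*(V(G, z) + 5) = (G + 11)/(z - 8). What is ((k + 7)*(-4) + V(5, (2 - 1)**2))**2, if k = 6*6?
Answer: 13935289/441 ≈ 31599.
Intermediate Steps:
k = 36
V(G, z) = -5 + (11 + G)/(3*(-8 + z)) (V(G, z) = -5 + ((G + 11)/(z - 8))/3 = -5 + ((11 + G)/(-8 + z))/3 = -5 + (11 + G)/(3*(-8 + z)))
((k + 7)*(-4) + V(5, (2 - 1)**2))**2 = ((36 + 7)*(-4) + (131 + 5 - 15*(2 - 1)**2)/(3*(-8 + (2 - 1)**2)))**2 = (43*(-4) + (131 + 5 - 15*1**2)/(3*(-8 + 1**2)))**2 = (-172 + (131 + 5 - 15*1)/(3*(-8 + 1)))**2 = (-172 + (1/3)*(131 + 5 - 15)/(-7))**2 = (-172 + (1/3)*(-1/7)*121)**2 = (-172 - 121/21)**2 = (-3733/21)**2 = 13935289/441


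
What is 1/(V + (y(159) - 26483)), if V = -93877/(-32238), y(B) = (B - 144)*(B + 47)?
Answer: -32238/754049657 ≈ -4.2753e-5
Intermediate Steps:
y(B) = (-144 + B)*(47 + B)
V = 93877/32238 (V = -93877*(-1/32238) = 93877/32238 ≈ 2.9120)
1/(V + (y(159) - 26483)) = 1/(93877/32238 + ((-6768 + 159**2 - 97*159) - 26483)) = 1/(93877/32238 + ((-6768 + 25281 - 15423) - 26483)) = 1/(93877/32238 + (3090 - 26483)) = 1/(93877/32238 - 23393) = 1/(-754049657/32238) = -32238/754049657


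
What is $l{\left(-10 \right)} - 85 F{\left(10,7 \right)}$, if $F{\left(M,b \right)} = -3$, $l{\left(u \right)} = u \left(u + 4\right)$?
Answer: $315$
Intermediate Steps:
$l{\left(u \right)} = u \left(4 + u\right)$
$l{\left(-10 \right)} - 85 F{\left(10,7 \right)} = - 10 \left(4 - 10\right) - -255 = \left(-10\right) \left(-6\right) + 255 = 60 + 255 = 315$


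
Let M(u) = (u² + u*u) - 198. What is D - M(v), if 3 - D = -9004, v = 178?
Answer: -54163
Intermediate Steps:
D = 9007 (D = 3 - 1*(-9004) = 3 + 9004 = 9007)
M(u) = -198 + 2*u² (M(u) = (u² + u²) - 198 = 2*u² - 198 = -198 + 2*u²)
D - M(v) = 9007 - (-198 + 2*178²) = 9007 - (-198 + 2*31684) = 9007 - (-198 + 63368) = 9007 - 1*63170 = 9007 - 63170 = -54163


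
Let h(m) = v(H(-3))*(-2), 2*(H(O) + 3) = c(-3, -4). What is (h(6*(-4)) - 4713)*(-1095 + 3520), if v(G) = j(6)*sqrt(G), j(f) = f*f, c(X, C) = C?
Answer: -11429025 - 174600*I*sqrt(5) ≈ -1.1429e+7 - 3.9042e+5*I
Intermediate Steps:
H(O) = -5 (H(O) = -3 + (1/2)*(-4) = -3 - 2 = -5)
j(f) = f**2
v(G) = 36*sqrt(G) (v(G) = 6**2*sqrt(G) = 36*sqrt(G))
h(m) = -72*I*sqrt(5) (h(m) = (36*sqrt(-5))*(-2) = (36*(I*sqrt(5)))*(-2) = (36*I*sqrt(5))*(-2) = -72*I*sqrt(5))
(h(6*(-4)) - 4713)*(-1095 + 3520) = (-72*I*sqrt(5) - 4713)*(-1095 + 3520) = (-4713 - 72*I*sqrt(5))*2425 = -11429025 - 174600*I*sqrt(5)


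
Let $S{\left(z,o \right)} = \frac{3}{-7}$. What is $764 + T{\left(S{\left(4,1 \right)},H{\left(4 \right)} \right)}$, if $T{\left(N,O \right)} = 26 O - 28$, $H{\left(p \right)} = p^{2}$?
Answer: $1152$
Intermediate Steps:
$S{\left(z,o \right)} = - \frac{3}{7}$ ($S{\left(z,o \right)} = 3 \left(- \frac{1}{7}\right) = - \frac{3}{7}$)
$T{\left(N,O \right)} = -28 + 26 O$
$764 + T{\left(S{\left(4,1 \right)},H{\left(4 \right)} \right)} = 764 - \left(28 - 26 \cdot 4^{2}\right) = 764 + \left(-28 + 26 \cdot 16\right) = 764 + \left(-28 + 416\right) = 764 + 388 = 1152$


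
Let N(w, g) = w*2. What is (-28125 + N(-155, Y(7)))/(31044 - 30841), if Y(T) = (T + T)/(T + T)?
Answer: -28435/203 ≈ -140.07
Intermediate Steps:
Y(T) = 1 (Y(T) = (2*T)/((2*T)) = (2*T)*(1/(2*T)) = 1)
N(w, g) = 2*w
(-28125 + N(-155, Y(7)))/(31044 - 30841) = (-28125 + 2*(-155))/(31044 - 30841) = (-28125 - 310)/203 = -28435*1/203 = -28435/203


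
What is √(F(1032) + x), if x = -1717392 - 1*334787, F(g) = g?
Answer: I*√2051147 ≈ 1432.2*I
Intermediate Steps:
x = -2052179 (x = -1717392 - 334787 = -2052179)
√(F(1032) + x) = √(1032 - 2052179) = √(-2051147) = I*√2051147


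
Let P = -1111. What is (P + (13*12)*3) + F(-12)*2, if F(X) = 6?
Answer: -631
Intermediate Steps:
(P + (13*12)*3) + F(-12)*2 = (-1111 + (13*12)*3) + 6*2 = (-1111 + 156*3) + 12 = (-1111 + 468) + 12 = -643 + 12 = -631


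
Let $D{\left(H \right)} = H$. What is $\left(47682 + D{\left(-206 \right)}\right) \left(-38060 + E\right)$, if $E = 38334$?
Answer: $13008424$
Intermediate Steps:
$\left(47682 + D{\left(-206 \right)}\right) \left(-38060 + E\right) = \left(47682 - 206\right) \left(-38060 + 38334\right) = 47476 \cdot 274 = 13008424$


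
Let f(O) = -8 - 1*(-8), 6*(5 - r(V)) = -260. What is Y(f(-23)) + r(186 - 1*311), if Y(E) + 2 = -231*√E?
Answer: 139/3 ≈ 46.333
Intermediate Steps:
r(V) = 145/3 (r(V) = 5 - ⅙*(-260) = 5 + 130/3 = 145/3)
f(O) = 0 (f(O) = -8 + 8 = 0)
Y(E) = -2 - 231*√E
Y(f(-23)) + r(186 - 1*311) = (-2 - 231*√0) + 145/3 = (-2 - 231*0) + 145/3 = (-2 + 0) + 145/3 = -2 + 145/3 = 139/3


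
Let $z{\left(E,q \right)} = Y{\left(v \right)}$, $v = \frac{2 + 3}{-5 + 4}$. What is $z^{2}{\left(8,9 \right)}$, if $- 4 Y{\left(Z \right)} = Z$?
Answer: $\frac{25}{16} \approx 1.5625$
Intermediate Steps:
$v = -5$ ($v = \frac{5}{-1} = 5 \left(-1\right) = -5$)
$Y{\left(Z \right)} = - \frac{Z}{4}$
$z{\left(E,q \right)} = \frac{5}{4}$ ($z{\left(E,q \right)} = \left(- \frac{1}{4}\right) \left(-5\right) = \frac{5}{4}$)
$z^{2}{\left(8,9 \right)} = \left(\frac{5}{4}\right)^{2} = \frac{25}{16}$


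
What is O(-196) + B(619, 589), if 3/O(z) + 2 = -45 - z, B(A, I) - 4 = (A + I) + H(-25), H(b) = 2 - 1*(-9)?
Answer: 182230/149 ≈ 1223.0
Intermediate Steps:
H(b) = 11 (H(b) = 2 + 9 = 11)
B(A, I) = 15 + A + I (B(A, I) = 4 + ((A + I) + 11) = 4 + (11 + A + I) = 15 + A + I)
O(z) = 3/(-47 - z) (O(z) = 3/(-2 + (-45 - z)) = 3/(-47 - z))
O(-196) + B(619, 589) = -3/(47 - 196) + (15 + 619 + 589) = -3/(-149) + 1223 = -3*(-1/149) + 1223 = 3/149 + 1223 = 182230/149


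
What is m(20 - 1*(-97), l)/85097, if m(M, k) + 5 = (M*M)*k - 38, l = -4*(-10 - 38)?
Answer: 2628245/85097 ≈ 30.885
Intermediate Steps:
l = 192 (l = -4*(-48) = 192)
m(M, k) = -43 + k*M**2 (m(M, k) = -5 + ((M*M)*k - 38) = -5 + (M**2*k - 38) = -5 + (k*M**2 - 38) = -5 + (-38 + k*M**2) = -43 + k*M**2)
m(20 - 1*(-97), l)/85097 = (-43 + 192*(20 - 1*(-97))**2)/85097 = (-43 + 192*(20 + 97)**2)*(1/85097) = (-43 + 192*117**2)*(1/85097) = (-43 + 192*13689)*(1/85097) = (-43 + 2628288)*(1/85097) = 2628245*(1/85097) = 2628245/85097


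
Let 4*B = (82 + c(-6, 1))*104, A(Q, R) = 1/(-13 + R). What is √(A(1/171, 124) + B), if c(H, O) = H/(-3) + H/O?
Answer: √24987099/111 ≈ 45.033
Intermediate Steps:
c(H, O) = -H/3 + H/O (c(H, O) = H*(-⅓) + H/O = -H/3 + H/O)
B = 2028 (B = ((82 + (-⅓*(-6) - 6/1))*104)/4 = ((82 + (2 - 6*1))*104)/4 = ((82 + (2 - 6))*104)/4 = ((82 - 4)*104)/4 = (78*104)/4 = (¼)*8112 = 2028)
√(A(1/171, 124) + B) = √(1/(-13 + 124) + 2028) = √(1/111 + 2028) = √(225109/111) = √24987099/111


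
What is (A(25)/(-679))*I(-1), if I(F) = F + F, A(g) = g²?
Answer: 1250/679 ≈ 1.8409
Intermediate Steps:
I(F) = 2*F
(A(25)/(-679))*I(-1) = (25²/(-679))*(2*(-1)) = (625*(-1/679))*(-2) = -625/679*(-2) = 1250/679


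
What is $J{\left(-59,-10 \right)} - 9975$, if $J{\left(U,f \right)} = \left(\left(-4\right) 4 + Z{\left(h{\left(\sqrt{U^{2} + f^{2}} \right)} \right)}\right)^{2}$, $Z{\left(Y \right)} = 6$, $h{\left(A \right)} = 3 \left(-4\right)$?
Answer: $-9875$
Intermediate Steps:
$h{\left(A \right)} = -12$
$J{\left(U,f \right)} = 100$ ($J{\left(U,f \right)} = \left(\left(-4\right) 4 + 6\right)^{2} = \left(-16 + 6\right)^{2} = \left(-10\right)^{2} = 100$)
$J{\left(-59,-10 \right)} - 9975 = 100 - 9975 = -9875$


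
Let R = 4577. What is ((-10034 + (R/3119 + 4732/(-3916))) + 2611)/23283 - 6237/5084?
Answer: -558648041232199/361445270672772 ≈ -1.5456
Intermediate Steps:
((-10034 + (R/3119 + 4732/(-3916))) + 2611)/23283 - 6237/5084 = ((-10034 + (4577/3119 + 4732/(-3916))) + 2611)/23283 - 6237/5084 = ((-10034 + (4577*(1/3119) + 4732*(-1/3916))) + 2611)*(1/23283) - 6237*1/5084 = ((-10034 + (4577/3119 - 1183/979)) + 2611)*(1/23283) - 6237/5084 = ((-10034 + 791106/3053501) + 2611)*(1/23283) - 6237/5084 = (-30638037928/3053501 + 2611)*(1/23283) - 6237/5084 = -22665346817/3053501*1/23283 - 6237/5084 = -22665346817/71094663783 - 6237/5084 = -558648041232199/361445270672772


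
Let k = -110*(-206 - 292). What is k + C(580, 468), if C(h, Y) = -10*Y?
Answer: 50100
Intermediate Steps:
k = 54780 (k = -110*(-498) = 54780)
k + C(580, 468) = 54780 - 10*468 = 54780 - 4680 = 50100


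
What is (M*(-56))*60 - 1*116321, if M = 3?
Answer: -126401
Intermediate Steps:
(M*(-56))*60 - 1*116321 = (3*(-56))*60 - 1*116321 = -168*60 - 116321 = -10080 - 116321 = -126401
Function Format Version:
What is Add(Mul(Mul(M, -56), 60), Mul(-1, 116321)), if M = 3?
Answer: -126401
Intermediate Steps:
Add(Mul(Mul(M, -56), 60), Mul(-1, 116321)) = Add(Mul(Mul(3, -56), 60), Mul(-1, 116321)) = Add(Mul(-168, 60), -116321) = Add(-10080, -116321) = -126401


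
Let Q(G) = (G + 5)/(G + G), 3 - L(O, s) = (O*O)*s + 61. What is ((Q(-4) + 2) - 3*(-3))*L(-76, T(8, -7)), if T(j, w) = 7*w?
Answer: 12309021/4 ≈ 3.0773e+6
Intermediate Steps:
L(O, s) = -58 - s*O**2 (L(O, s) = 3 - ((O*O)*s + 61) = 3 - (O**2*s + 61) = 3 - (s*O**2 + 61) = 3 - (61 + s*O**2) = 3 + (-61 - s*O**2) = -58 - s*O**2)
Q(G) = (5 + G)/(2*G) (Q(G) = (5 + G)/((2*G)) = (5 + G)*(1/(2*G)) = (5 + G)/(2*G))
((Q(-4) + 2) - 3*(-3))*L(-76, T(8, -7)) = (((1/2)*(5 - 4)/(-4) + 2) - 3*(-3))*(-58 - 1*7*(-7)*(-76)**2) = (((1/2)*(-1/4)*1 + 2) + 9)*(-58 - 1*(-49)*5776) = ((-1/8 + 2) + 9)*(-58 + 283024) = (15/8 + 9)*282966 = (87/8)*282966 = 12309021/4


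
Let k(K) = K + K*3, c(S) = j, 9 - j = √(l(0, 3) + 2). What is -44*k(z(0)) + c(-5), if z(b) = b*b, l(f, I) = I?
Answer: 9 - √5 ≈ 6.7639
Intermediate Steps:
z(b) = b²
j = 9 - √5 (j = 9 - √(3 + 2) = 9 - √5 ≈ 6.7639)
c(S) = 9 - √5
k(K) = 4*K (k(K) = K + 3*K = 4*K)
-44*k(z(0)) + c(-5) = -176*0² + (9 - √5) = -176*0 + (9 - √5) = -44*0 + (9 - √5) = 0 + (9 - √5) = 9 - √5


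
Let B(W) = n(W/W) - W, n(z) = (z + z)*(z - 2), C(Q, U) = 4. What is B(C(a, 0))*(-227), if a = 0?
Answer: 1362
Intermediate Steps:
n(z) = 2*z*(-2 + z) (n(z) = (2*z)*(-2 + z) = 2*z*(-2 + z))
B(W) = -2 - W (B(W) = 2*(W/W)*(-2 + W/W) - W = 2*1*(-2 + 1) - W = 2*1*(-1) - W = -2 - W)
B(C(a, 0))*(-227) = (-2 - 1*4)*(-227) = (-2 - 4)*(-227) = -6*(-227) = 1362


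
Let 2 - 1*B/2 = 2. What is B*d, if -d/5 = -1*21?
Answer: 0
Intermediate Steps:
B = 0 (B = 4 - 2*2 = 4 - 4 = 0)
d = 105 (d = -(-5)*21 = -5*(-21) = 105)
B*d = 0*105 = 0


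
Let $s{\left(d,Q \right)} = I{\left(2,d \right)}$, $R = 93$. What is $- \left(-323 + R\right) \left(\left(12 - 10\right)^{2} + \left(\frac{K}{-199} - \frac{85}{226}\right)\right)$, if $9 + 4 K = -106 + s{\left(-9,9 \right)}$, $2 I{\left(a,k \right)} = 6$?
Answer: $\frac{19470535}{22487} \approx 865.86$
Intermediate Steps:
$I{\left(a,k \right)} = 3$ ($I{\left(a,k \right)} = \frac{1}{2} \cdot 6 = 3$)
$s{\left(d,Q \right)} = 3$
$K = -28$ ($K = - \frac{9}{4} + \frac{-106 + 3}{4} = - \frac{9}{4} + \frac{1}{4} \left(-103\right) = - \frac{9}{4} - \frac{103}{4} = -28$)
$- \left(-323 + R\right) \left(\left(12 - 10\right)^{2} + \left(\frac{K}{-199} - \frac{85}{226}\right)\right) = - \left(-323 + 93\right) \left(\left(12 - 10\right)^{2} - \left(- \frac{28}{199} + \frac{85}{226}\right)\right) = - \left(-230\right) \left(2^{2} - \frac{10587}{44974}\right) = - \left(-230\right) \left(4 + \left(\frac{28}{199} - \frac{85}{226}\right)\right) = - \left(-230\right) \left(4 - \frac{10587}{44974}\right) = - \frac{\left(-230\right) 169309}{44974} = \left(-1\right) \left(- \frac{19470535}{22487}\right) = \frac{19470535}{22487}$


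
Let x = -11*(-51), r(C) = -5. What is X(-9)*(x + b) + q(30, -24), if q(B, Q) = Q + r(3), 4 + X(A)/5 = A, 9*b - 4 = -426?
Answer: -301016/9 ≈ -33446.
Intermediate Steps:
b = -422/9 (b = 4/9 + (⅑)*(-426) = 4/9 - 142/3 = -422/9 ≈ -46.889)
X(A) = -20 + 5*A
q(B, Q) = -5 + Q (q(B, Q) = Q - 5 = -5 + Q)
x = 561
X(-9)*(x + b) + q(30, -24) = (-20 + 5*(-9))*(561 - 422/9) + (-5 - 24) = (-20 - 45)*(4627/9) - 29 = -65*4627/9 - 29 = -300755/9 - 29 = -301016/9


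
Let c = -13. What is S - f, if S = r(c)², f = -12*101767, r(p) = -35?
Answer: 1222429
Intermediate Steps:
f = -1221204
S = 1225 (S = (-35)² = 1225)
S - f = 1225 - 1*(-1221204) = 1225 + 1221204 = 1222429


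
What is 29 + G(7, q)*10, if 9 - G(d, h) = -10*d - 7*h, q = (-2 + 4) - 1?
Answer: 889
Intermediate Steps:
q = 1 (q = 2 - 1 = 1)
G(d, h) = 9 + 7*h + 10*d (G(d, h) = 9 - (-10*d - 7*h) = 9 + (7*h + 10*d) = 9 + 7*h + 10*d)
29 + G(7, q)*10 = 29 + (9 + 7*1 + 10*7)*10 = 29 + (9 + 7 + 70)*10 = 29 + 86*10 = 29 + 860 = 889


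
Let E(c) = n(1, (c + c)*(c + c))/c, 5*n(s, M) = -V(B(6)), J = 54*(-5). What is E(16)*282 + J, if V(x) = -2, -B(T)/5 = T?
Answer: -5259/20 ≈ -262.95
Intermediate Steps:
J = -270
B(T) = -5*T
n(s, M) = ⅖ (n(s, M) = (-1*(-2))/5 = (⅕)*2 = ⅖)
E(c) = 2/(5*c)
E(16)*282 + J = ((⅖)/16)*282 - 270 = ((⅖)*(1/16))*282 - 270 = (1/40)*282 - 270 = 141/20 - 270 = -5259/20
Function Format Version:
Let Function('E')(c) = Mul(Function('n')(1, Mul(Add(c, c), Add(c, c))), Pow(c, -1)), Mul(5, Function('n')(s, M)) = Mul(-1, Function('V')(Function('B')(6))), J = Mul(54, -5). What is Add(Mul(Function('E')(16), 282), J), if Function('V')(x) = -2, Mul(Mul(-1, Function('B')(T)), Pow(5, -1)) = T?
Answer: Rational(-5259, 20) ≈ -262.95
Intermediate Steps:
J = -270
Function('B')(T) = Mul(-5, T)
Function('n')(s, M) = Rational(2, 5) (Function('n')(s, M) = Mul(Rational(1, 5), Mul(-1, -2)) = Mul(Rational(1, 5), 2) = Rational(2, 5))
Function('E')(c) = Mul(Rational(2, 5), Pow(c, -1))
Add(Mul(Function('E')(16), 282), J) = Add(Mul(Mul(Rational(2, 5), Pow(16, -1)), 282), -270) = Add(Mul(Mul(Rational(2, 5), Rational(1, 16)), 282), -270) = Add(Mul(Rational(1, 40), 282), -270) = Add(Rational(141, 20), -270) = Rational(-5259, 20)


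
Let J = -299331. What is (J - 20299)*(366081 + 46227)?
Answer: -131786006040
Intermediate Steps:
(J - 20299)*(366081 + 46227) = (-299331 - 20299)*(366081 + 46227) = -319630*412308 = -131786006040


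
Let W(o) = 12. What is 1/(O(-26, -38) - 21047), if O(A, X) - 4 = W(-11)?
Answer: -1/21031 ≈ -4.7549e-5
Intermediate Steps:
O(A, X) = 16 (O(A, X) = 4 + 12 = 16)
1/(O(-26, -38) - 21047) = 1/(16 - 21047) = 1/(-21031) = -1/21031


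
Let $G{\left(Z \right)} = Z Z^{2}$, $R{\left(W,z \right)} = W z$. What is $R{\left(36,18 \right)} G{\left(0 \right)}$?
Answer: $0$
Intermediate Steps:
$G{\left(Z \right)} = Z^{3}$
$R{\left(36,18 \right)} G{\left(0 \right)} = 36 \cdot 18 \cdot 0^{3} = 648 \cdot 0 = 0$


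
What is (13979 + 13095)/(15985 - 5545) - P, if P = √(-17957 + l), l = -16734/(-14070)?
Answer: 13537/5220 - 2*I*√24684862930/2345 ≈ 2.5933 - 134.0*I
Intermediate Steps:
l = 2789/2345 (l = -16734*(-1/14070) = 2789/2345 ≈ 1.1893)
P = 2*I*√24684862930/2345 (P = √(-17957 + 2789/2345) = √(-42106376/2345) = 2*I*√24684862930/2345 ≈ 134.0*I)
(13979 + 13095)/(15985 - 5545) - P = (13979 + 13095)/(15985 - 5545) - 2*I*√24684862930/2345 = 27074/10440 - 2*I*√24684862930/2345 = 27074*(1/10440) - 2*I*√24684862930/2345 = 13537/5220 - 2*I*√24684862930/2345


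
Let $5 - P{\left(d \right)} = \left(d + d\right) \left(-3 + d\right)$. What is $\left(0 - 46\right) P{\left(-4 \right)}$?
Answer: $2346$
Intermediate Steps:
$P{\left(d \right)} = 5 - 2 d \left(-3 + d\right)$ ($P{\left(d \right)} = 5 - \left(d + d\right) \left(-3 + d\right) = 5 - 2 d \left(-3 + d\right)$)
$\left(0 - 46\right) P{\left(-4 \right)} = \left(0 - 46\right) \left(5 - 2 \left(-4\right)^{2} + 6 \left(-4\right)\right) = - 46 \left(5 - 32 - 24\right) = \left(-46\right) \left(-51\right) = 2346$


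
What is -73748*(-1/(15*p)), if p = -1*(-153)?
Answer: 73748/2295 ≈ 32.134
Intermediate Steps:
p = 153
-73748*(-1/(15*p)) = -73748/((-15*153)) = -73748/(-2295) = -73748*(-1/2295) = 73748/2295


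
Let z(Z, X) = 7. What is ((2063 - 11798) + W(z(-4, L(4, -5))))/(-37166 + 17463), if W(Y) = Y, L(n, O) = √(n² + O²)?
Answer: 512/1037 ≈ 0.49373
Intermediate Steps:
L(n, O) = √(O² + n²)
((2063 - 11798) + W(z(-4, L(4, -5))))/(-37166 + 17463) = ((2063 - 11798) + 7)/(-37166 + 17463) = (-9735 + 7)/(-19703) = -9728*(-1/19703) = 512/1037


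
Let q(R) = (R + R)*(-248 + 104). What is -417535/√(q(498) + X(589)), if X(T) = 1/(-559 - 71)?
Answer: 1252605*I*√6324998470/90357121 ≈ 1102.5*I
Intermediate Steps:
q(R) = -288*R (q(R) = (2*R)*(-144) = -288*R)
X(T) = -1/630 (X(T) = 1/(-630) = -1/630)
-417535/√(q(498) + X(589)) = -417535/√(-288*498 - 1/630) = -417535/√(-143424 - 1/630) = -417535*(-3*I*√6324998470/90357121) = -(-1252605)*I*√6324998470/90357121 = 1252605*I*√6324998470/90357121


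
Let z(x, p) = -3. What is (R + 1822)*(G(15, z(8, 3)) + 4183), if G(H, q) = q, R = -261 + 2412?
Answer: 16607140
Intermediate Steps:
R = 2151
(R + 1822)*(G(15, z(8, 3)) + 4183) = (2151 + 1822)*(-3 + 4183) = 3973*4180 = 16607140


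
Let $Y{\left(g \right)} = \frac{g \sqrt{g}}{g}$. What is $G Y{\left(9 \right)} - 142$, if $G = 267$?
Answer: $659$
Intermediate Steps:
$Y{\left(g \right)} = \sqrt{g}$ ($Y{\left(g \right)} = \frac{g^{\frac{3}{2}}}{g} = \sqrt{g}$)
$G Y{\left(9 \right)} - 142 = 267 \sqrt{9} - 142 = 267 \cdot 3 - 142 = 801 - 142 = 659$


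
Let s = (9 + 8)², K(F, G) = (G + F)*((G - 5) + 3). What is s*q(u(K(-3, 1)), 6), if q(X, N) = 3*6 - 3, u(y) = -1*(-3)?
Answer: 4335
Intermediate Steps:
K(F, G) = (-2 + G)*(F + G) (K(F, G) = (F + G)*((-5 + G) + 3) = (F + G)*(-2 + G) = (-2 + G)*(F + G))
u(y) = 3
q(X, N) = 15 (q(X, N) = 18 - 3 = 15)
s = 289 (s = 17² = 289)
s*q(u(K(-3, 1)), 6) = 289*15 = 4335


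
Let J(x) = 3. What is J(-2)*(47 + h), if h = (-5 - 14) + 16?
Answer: 132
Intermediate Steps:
h = -3 (h = -19 + 16 = -3)
J(-2)*(47 + h) = 3*(47 - 3) = 3*44 = 132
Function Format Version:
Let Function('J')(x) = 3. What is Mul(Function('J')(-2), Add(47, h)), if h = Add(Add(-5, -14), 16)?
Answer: 132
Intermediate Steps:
h = -3 (h = Add(-19, 16) = -3)
Mul(Function('J')(-2), Add(47, h)) = Mul(3, Add(47, -3)) = Mul(3, 44) = 132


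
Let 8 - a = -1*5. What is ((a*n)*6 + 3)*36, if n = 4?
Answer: 11340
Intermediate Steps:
a = 13 (a = 8 - (-1)*5 = 8 - 1*(-5) = 8 + 5 = 13)
((a*n)*6 + 3)*36 = ((13*4)*6 + 3)*36 = (52*6 + 3)*36 = (312 + 3)*36 = 315*36 = 11340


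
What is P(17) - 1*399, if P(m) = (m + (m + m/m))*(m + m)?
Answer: 791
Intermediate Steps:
P(m) = 2*m*(1 + 2*m) (P(m) = (m + (m + 1))*(2*m) = (m + (1 + m))*(2*m) = (1 + 2*m)*(2*m) = 2*m*(1 + 2*m))
P(17) - 1*399 = 2*17*(1 + 2*17) - 1*399 = 2*17*(1 + 34) - 399 = 2*17*35 - 399 = 1190 - 399 = 791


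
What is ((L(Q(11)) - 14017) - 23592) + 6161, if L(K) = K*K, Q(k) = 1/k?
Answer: -3805207/121 ≈ -31448.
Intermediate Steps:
L(K) = K**2
((L(Q(11)) - 14017) - 23592) + 6161 = (((1/11)**2 - 14017) - 23592) + 6161 = ((1/121 - 14017) - 23592) + 6161 = (-1696056/121 - 23592) + 6161 = -4550688/121 + 6161 = -3805207/121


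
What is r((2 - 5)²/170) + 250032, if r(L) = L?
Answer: 42505449/170 ≈ 2.5003e+5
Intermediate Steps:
r((2 - 5)²/170) + 250032 = (2 - 5)²/170 + 250032 = (-3)²*(1/170) + 250032 = 9*(1/170) + 250032 = 9/170 + 250032 = 42505449/170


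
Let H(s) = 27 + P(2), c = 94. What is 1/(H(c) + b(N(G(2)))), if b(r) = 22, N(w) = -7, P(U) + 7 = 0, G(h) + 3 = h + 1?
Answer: 1/42 ≈ 0.023810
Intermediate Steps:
G(h) = -2 + h (G(h) = -3 + (h + 1) = -3 + (1 + h) = -2 + h)
P(U) = -7 (P(U) = -7 + 0 = -7)
H(s) = 20 (H(s) = 27 - 7 = 20)
1/(H(c) + b(N(G(2)))) = 1/(20 + 22) = 1/42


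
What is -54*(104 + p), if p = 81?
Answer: -9990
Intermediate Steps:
-54*(104 + p) = -54*(104 + 81) = -54*185 = -9990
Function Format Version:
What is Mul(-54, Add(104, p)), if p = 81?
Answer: -9990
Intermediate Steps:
Mul(-54, Add(104, p)) = Mul(-54, Add(104, 81)) = Mul(-54, 185) = -9990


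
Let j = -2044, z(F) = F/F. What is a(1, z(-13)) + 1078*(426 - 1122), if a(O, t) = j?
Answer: -752332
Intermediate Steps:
z(F) = 1
a(O, t) = -2044
a(1, z(-13)) + 1078*(426 - 1122) = -2044 + 1078*(426 - 1122) = -2044 + 1078*(-696) = -2044 - 750288 = -752332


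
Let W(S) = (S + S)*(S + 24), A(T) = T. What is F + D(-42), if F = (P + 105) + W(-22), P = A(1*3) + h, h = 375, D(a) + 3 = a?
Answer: 350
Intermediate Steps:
D(a) = -3 + a
W(S) = 2*S*(24 + S) (W(S) = (2*S)*(24 + S) = 2*S*(24 + S))
P = 378 (P = 1*3 + 375 = 3 + 375 = 378)
F = 395 (F = (378 + 105) + 2*(-22)*(24 - 22) = 483 + 2*(-22)*2 = 483 - 88 = 395)
F + D(-42) = 395 + (-3 - 42) = 395 - 45 = 350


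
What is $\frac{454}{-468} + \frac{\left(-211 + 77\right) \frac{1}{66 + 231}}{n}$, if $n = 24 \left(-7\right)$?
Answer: $- \frac{313751}{324324} \approx -0.9674$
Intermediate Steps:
$n = -168$
$\frac{454}{-468} + \frac{\left(-211 + 77\right) \frac{1}{66 + 231}}{n} = \frac{454}{-468} + \frac{\left(-211 + 77\right) \frac{1}{66 + 231}}{-168} = 454 \left(- \frac{1}{468}\right) + - \frac{134}{297} \left(- \frac{1}{168}\right) = - \frac{227}{234} + \left(-134\right) \frac{1}{297} \left(- \frac{1}{168}\right) = - \frac{227}{234} - - \frac{67}{24948} = - \frac{227}{234} + \frac{67}{24948} = - \frac{313751}{324324}$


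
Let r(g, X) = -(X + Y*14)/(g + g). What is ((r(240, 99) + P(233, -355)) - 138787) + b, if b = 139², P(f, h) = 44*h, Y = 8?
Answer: -64841491/480 ≈ -1.3509e+5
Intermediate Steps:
r(g, X) = -(112 + X)/(2*g) (r(g, X) = -(X + 8*14)/(g + g) = -(X + 112)/(2*g) = -(112 + X)*1/(2*g) = -(112 + X)/(2*g))
b = 19321
((r(240, 99) + P(233, -355)) - 138787) + b = (((½)*(-112 - 1*99)/240 + 44*(-355)) - 138787) + 19321 = (((½)*(1/240)*(-112 - 99) - 15620) - 138787) + 19321 = (((½)*(1/240)*(-211) - 15620) - 138787) + 19321 = ((-211/480 - 15620) - 138787) + 19321 = (-7497811/480 - 138787) + 19321 = -74115571/480 + 19321 = -64841491/480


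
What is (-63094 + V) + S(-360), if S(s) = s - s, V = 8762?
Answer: -54332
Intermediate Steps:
S(s) = 0
(-63094 + V) + S(-360) = (-63094 + 8762) + 0 = -54332 + 0 = -54332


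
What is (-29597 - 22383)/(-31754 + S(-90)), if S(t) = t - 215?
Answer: 51980/32059 ≈ 1.6214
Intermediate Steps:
S(t) = -215 + t
(-29597 - 22383)/(-31754 + S(-90)) = (-29597 - 22383)/(-31754 + (-215 - 90)) = -51980/(-31754 - 305) = -51980/(-32059) = -51980*(-1/32059) = 51980/32059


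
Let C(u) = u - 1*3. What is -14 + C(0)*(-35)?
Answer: 91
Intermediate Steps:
C(u) = -3 + u (C(u) = u - 3 = -3 + u)
-14 + C(0)*(-35) = -14 + (-3 + 0)*(-35) = -14 - 3*(-35) = -14 + 105 = 91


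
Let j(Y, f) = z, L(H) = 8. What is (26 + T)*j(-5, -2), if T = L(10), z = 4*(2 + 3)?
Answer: 680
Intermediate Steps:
z = 20 (z = 4*5 = 20)
T = 8
j(Y, f) = 20
(26 + T)*j(-5, -2) = (26 + 8)*20 = 34*20 = 680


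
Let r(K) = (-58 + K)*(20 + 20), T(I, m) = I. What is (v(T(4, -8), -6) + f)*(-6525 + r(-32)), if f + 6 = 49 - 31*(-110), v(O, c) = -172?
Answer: -33220125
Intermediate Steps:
r(K) = -2320 + 40*K (r(K) = (-58 + K)*40 = -2320 + 40*K)
f = 3453 (f = -6 + (49 - 31*(-110)) = -6 + (49 + 3410) = -6 + 3459 = 3453)
(v(T(4, -8), -6) + f)*(-6525 + r(-32)) = (-172 + 3453)*(-6525 + (-2320 + 40*(-32))) = 3281*(-6525 + (-2320 - 1280)) = 3281*(-6525 - 3600) = 3281*(-10125) = -33220125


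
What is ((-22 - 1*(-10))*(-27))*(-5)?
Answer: -1620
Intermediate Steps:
((-22 - 1*(-10))*(-27))*(-5) = ((-22 + 10)*(-27))*(-5) = -12*(-27)*(-5) = 324*(-5) = -1620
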